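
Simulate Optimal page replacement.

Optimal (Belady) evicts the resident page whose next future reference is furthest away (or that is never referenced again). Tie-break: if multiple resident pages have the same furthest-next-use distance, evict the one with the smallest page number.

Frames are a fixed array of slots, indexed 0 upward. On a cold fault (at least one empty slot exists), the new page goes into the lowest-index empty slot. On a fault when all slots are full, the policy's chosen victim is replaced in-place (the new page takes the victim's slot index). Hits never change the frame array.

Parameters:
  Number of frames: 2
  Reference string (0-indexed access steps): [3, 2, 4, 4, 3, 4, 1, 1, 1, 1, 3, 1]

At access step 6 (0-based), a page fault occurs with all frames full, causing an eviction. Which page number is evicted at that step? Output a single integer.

Step 0: ref 3 -> FAULT, frames=[3,-]
Step 1: ref 2 -> FAULT, frames=[3,2]
Step 2: ref 4 -> FAULT, evict 2, frames=[3,4]
Step 3: ref 4 -> HIT, frames=[3,4]
Step 4: ref 3 -> HIT, frames=[3,4]
Step 5: ref 4 -> HIT, frames=[3,4]
Step 6: ref 1 -> FAULT, evict 4, frames=[3,1]
At step 6: evicted page 4

Answer: 4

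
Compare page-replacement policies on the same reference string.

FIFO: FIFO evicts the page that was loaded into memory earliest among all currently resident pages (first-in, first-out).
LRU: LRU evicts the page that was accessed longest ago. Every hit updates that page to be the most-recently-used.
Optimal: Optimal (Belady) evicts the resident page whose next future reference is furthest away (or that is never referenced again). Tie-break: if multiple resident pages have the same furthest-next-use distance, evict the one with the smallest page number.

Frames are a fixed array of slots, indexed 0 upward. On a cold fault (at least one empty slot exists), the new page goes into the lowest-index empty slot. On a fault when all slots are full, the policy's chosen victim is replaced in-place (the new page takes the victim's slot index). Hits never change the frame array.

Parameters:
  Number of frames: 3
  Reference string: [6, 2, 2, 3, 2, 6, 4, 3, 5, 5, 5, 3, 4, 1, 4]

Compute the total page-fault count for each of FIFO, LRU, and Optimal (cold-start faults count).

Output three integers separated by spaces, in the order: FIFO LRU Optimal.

--- FIFO ---
  step 0: ref 6 -> FAULT, frames=[6,-,-] (faults so far: 1)
  step 1: ref 2 -> FAULT, frames=[6,2,-] (faults so far: 2)
  step 2: ref 2 -> HIT, frames=[6,2,-] (faults so far: 2)
  step 3: ref 3 -> FAULT, frames=[6,2,3] (faults so far: 3)
  step 4: ref 2 -> HIT, frames=[6,2,3] (faults so far: 3)
  step 5: ref 6 -> HIT, frames=[6,2,3] (faults so far: 3)
  step 6: ref 4 -> FAULT, evict 6, frames=[4,2,3] (faults so far: 4)
  step 7: ref 3 -> HIT, frames=[4,2,3] (faults so far: 4)
  step 8: ref 5 -> FAULT, evict 2, frames=[4,5,3] (faults so far: 5)
  step 9: ref 5 -> HIT, frames=[4,5,3] (faults so far: 5)
  step 10: ref 5 -> HIT, frames=[4,5,3] (faults so far: 5)
  step 11: ref 3 -> HIT, frames=[4,5,3] (faults so far: 5)
  step 12: ref 4 -> HIT, frames=[4,5,3] (faults so far: 5)
  step 13: ref 1 -> FAULT, evict 3, frames=[4,5,1] (faults so far: 6)
  step 14: ref 4 -> HIT, frames=[4,5,1] (faults so far: 6)
  FIFO total faults: 6
--- LRU ---
  step 0: ref 6 -> FAULT, frames=[6,-,-] (faults so far: 1)
  step 1: ref 2 -> FAULT, frames=[6,2,-] (faults so far: 2)
  step 2: ref 2 -> HIT, frames=[6,2,-] (faults so far: 2)
  step 3: ref 3 -> FAULT, frames=[6,2,3] (faults so far: 3)
  step 4: ref 2 -> HIT, frames=[6,2,3] (faults so far: 3)
  step 5: ref 6 -> HIT, frames=[6,2,3] (faults so far: 3)
  step 6: ref 4 -> FAULT, evict 3, frames=[6,2,4] (faults so far: 4)
  step 7: ref 3 -> FAULT, evict 2, frames=[6,3,4] (faults so far: 5)
  step 8: ref 5 -> FAULT, evict 6, frames=[5,3,4] (faults so far: 6)
  step 9: ref 5 -> HIT, frames=[5,3,4] (faults so far: 6)
  step 10: ref 5 -> HIT, frames=[5,3,4] (faults so far: 6)
  step 11: ref 3 -> HIT, frames=[5,3,4] (faults so far: 6)
  step 12: ref 4 -> HIT, frames=[5,3,4] (faults so far: 6)
  step 13: ref 1 -> FAULT, evict 5, frames=[1,3,4] (faults so far: 7)
  step 14: ref 4 -> HIT, frames=[1,3,4] (faults so far: 7)
  LRU total faults: 7
--- Optimal ---
  step 0: ref 6 -> FAULT, frames=[6,-,-] (faults so far: 1)
  step 1: ref 2 -> FAULT, frames=[6,2,-] (faults so far: 2)
  step 2: ref 2 -> HIT, frames=[6,2,-] (faults so far: 2)
  step 3: ref 3 -> FAULT, frames=[6,2,3] (faults so far: 3)
  step 4: ref 2 -> HIT, frames=[6,2,3] (faults so far: 3)
  step 5: ref 6 -> HIT, frames=[6,2,3] (faults so far: 3)
  step 6: ref 4 -> FAULT, evict 2, frames=[6,4,3] (faults so far: 4)
  step 7: ref 3 -> HIT, frames=[6,4,3] (faults so far: 4)
  step 8: ref 5 -> FAULT, evict 6, frames=[5,4,3] (faults so far: 5)
  step 9: ref 5 -> HIT, frames=[5,4,3] (faults so far: 5)
  step 10: ref 5 -> HIT, frames=[5,4,3] (faults so far: 5)
  step 11: ref 3 -> HIT, frames=[5,4,3] (faults so far: 5)
  step 12: ref 4 -> HIT, frames=[5,4,3] (faults so far: 5)
  step 13: ref 1 -> FAULT, evict 3, frames=[5,4,1] (faults so far: 6)
  step 14: ref 4 -> HIT, frames=[5,4,1] (faults so far: 6)
  Optimal total faults: 6

Answer: 6 7 6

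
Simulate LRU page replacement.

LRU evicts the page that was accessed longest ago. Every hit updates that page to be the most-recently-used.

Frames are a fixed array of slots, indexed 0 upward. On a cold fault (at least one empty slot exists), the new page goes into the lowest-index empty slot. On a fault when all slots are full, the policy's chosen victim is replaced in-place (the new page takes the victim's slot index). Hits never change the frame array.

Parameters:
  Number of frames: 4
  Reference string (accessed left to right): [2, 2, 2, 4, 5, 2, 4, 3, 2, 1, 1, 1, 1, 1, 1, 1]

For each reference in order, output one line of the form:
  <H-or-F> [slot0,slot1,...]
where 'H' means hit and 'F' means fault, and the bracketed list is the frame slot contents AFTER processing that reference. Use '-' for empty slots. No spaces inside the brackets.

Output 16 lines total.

F [2,-,-,-]
H [2,-,-,-]
H [2,-,-,-]
F [2,4,-,-]
F [2,4,5,-]
H [2,4,5,-]
H [2,4,5,-]
F [2,4,5,3]
H [2,4,5,3]
F [2,4,1,3]
H [2,4,1,3]
H [2,4,1,3]
H [2,4,1,3]
H [2,4,1,3]
H [2,4,1,3]
H [2,4,1,3]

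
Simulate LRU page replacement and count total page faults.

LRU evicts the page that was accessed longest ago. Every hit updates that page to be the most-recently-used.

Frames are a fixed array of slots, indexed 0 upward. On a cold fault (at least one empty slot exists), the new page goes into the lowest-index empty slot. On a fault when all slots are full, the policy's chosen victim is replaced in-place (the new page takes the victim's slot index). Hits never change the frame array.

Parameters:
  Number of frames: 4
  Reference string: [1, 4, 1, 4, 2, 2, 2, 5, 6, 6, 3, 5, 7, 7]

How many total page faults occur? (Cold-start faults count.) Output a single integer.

Step 0: ref 1 → FAULT, frames=[1,-,-,-]
Step 1: ref 4 → FAULT, frames=[1,4,-,-]
Step 2: ref 1 → HIT, frames=[1,4,-,-]
Step 3: ref 4 → HIT, frames=[1,4,-,-]
Step 4: ref 2 → FAULT, frames=[1,4,2,-]
Step 5: ref 2 → HIT, frames=[1,4,2,-]
Step 6: ref 2 → HIT, frames=[1,4,2,-]
Step 7: ref 5 → FAULT, frames=[1,4,2,5]
Step 8: ref 6 → FAULT (evict 1), frames=[6,4,2,5]
Step 9: ref 6 → HIT, frames=[6,4,2,5]
Step 10: ref 3 → FAULT (evict 4), frames=[6,3,2,5]
Step 11: ref 5 → HIT, frames=[6,3,2,5]
Step 12: ref 7 → FAULT (evict 2), frames=[6,3,7,5]
Step 13: ref 7 → HIT, frames=[6,3,7,5]
Total faults: 7

Answer: 7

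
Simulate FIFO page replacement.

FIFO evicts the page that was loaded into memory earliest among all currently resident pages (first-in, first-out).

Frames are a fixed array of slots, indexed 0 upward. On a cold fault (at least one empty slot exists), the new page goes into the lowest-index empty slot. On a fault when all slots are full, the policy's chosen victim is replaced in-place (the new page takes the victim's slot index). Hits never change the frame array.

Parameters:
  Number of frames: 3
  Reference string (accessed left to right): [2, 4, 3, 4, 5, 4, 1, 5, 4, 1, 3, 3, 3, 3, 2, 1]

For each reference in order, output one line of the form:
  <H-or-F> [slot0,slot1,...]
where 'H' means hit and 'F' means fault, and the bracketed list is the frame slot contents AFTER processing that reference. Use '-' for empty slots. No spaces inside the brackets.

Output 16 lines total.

F [2,-,-]
F [2,4,-]
F [2,4,3]
H [2,4,3]
F [5,4,3]
H [5,4,3]
F [5,1,3]
H [5,1,3]
F [5,1,4]
H [5,1,4]
F [3,1,4]
H [3,1,4]
H [3,1,4]
H [3,1,4]
F [3,2,4]
F [3,2,1]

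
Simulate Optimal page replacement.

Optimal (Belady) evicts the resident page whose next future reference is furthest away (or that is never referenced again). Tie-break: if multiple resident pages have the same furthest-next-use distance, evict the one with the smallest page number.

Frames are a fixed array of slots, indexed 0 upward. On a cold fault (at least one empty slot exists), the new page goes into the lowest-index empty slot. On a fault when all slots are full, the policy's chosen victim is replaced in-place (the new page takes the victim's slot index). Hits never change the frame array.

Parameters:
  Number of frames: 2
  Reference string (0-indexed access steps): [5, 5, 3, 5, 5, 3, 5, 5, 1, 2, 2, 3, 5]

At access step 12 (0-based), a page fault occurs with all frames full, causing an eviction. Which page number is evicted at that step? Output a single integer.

Step 0: ref 5 -> FAULT, frames=[5,-]
Step 1: ref 5 -> HIT, frames=[5,-]
Step 2: ref 3 -> FAULT, frames=[5,3]
Step 3: ref 5 -> HIT, frames=[5,3]
Step 4: ref 5 -> HIT, frames=[5,3]
Step 5: ref 3 -> HIT, frames=[5,3]
Step 6: ref 5 -> HIT, frames=[5,3]
Step 7: ref 5 -> HIT, frames=[5,3]
Step 8: ref 1 -> FAULT, evict 5, frames=[1,3]
Step 9: ref 2 -> FAULT, evict 1, frames=[2,3]
Step 10: ref 2 -> HIT, frames=[2,3]
Step 11: ref 3 -> HIT, frames=[2,3]
Step 12: ref 5 -> FAULT, evict 2, frames=[5,3]
At step 12: evicted page 2

Answer: 2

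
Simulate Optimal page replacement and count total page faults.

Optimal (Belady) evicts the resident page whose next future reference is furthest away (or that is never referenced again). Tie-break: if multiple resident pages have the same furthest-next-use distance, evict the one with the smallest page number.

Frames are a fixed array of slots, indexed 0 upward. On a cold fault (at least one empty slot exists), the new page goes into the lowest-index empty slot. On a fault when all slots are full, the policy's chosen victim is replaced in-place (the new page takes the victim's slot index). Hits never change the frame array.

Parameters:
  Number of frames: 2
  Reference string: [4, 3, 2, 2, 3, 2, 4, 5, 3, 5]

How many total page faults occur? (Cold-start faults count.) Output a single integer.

Step 0: ref 4 → FAULT, frames=[4,-]
Step 1: ref 3 → FAULT, frames=[4,3]
Step 2: ref 2 → FAULT (evict 4), frames=[2,3]
Step 3: ref 2 → HIT, frames=[2,3]
Step 4: ref 3 → HIT, frames=[2,3]
Step 5: ref 2 → HIT, frames=[2,3]
Step 6: ref 4 → FAULT (evict 2), frames=[4,3]
Step 7: ref 5 → FAULT (evict 4), frames=[5,3]
Step 8: ref 3 → HIT, frames=[5,3]
Step 9: ref 5 → HIT, frames=[5,3]
Total faults: 5

Answer: 5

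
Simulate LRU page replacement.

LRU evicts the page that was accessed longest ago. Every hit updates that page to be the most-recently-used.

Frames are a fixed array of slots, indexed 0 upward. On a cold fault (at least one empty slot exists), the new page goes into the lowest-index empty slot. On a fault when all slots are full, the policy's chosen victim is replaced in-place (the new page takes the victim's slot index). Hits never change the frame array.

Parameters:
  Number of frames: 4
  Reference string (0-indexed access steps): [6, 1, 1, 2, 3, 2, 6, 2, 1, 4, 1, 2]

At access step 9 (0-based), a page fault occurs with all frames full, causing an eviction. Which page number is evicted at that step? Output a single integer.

Step 0: ref 6 -> FAULT, frames=[6,-,-,-]
Step 1: ref 1 -> FAULT, frames=[6,1,-,-]
Step 2: ref 1 -> HIT, frames=[6,1,-,-]
Step 3: ref 2 -> FAULT, frames=[6,1,2,-]
Step 4: ref 3 -> FAULT, frames=[6,1,2,3]
Step 5: ref 2 -> HIT, frames=[6,1,2,3]
Step 6: ref 6 -> HIT, frames=[6,1,2,3]
Step 7: ref 2 -> HIT, frames=[6,1,2,3]
Step 8: ref 1 -> HIT, frames=[6,1,2,3]
Step 9: ref 4 -> FAULT, evict 3, frames=[6,1,2,4]
At step 9: evicted page 3

Answer: 3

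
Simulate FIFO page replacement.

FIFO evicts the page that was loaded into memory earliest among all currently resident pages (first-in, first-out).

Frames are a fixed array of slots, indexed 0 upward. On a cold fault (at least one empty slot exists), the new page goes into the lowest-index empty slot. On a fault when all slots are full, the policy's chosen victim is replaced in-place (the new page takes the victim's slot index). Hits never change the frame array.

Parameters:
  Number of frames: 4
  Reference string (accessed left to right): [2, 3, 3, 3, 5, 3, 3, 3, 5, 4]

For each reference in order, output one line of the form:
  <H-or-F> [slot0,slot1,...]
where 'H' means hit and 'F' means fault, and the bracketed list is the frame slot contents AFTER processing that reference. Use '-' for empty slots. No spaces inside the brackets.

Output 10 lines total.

F [2,-,-,-]
F [2,3,-,-]
H [2,3,-,-]
H [2,3,-,-]
F [2,3,5,-]
H [2,3,5,-]
H [2,3,5,-]
H [2,3,5,-]
H [2,3,5,-]
F [2,3,5,4]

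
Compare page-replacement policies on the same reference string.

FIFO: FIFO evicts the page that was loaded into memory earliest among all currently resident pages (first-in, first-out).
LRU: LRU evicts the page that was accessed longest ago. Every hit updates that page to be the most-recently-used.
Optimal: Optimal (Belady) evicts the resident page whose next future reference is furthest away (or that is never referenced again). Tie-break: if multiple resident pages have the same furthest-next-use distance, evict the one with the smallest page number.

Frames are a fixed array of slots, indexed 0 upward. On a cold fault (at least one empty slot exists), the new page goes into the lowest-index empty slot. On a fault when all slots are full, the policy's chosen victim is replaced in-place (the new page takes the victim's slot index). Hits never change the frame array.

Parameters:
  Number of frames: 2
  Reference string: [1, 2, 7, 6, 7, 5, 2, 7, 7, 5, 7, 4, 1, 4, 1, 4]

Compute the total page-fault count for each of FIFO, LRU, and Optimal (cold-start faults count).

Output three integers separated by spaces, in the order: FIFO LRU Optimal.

--- FIFO ---
  step 0: ref 1 -> FAULT, frames=[1,-] (faults so far: 1)
  step 1: ref 2 -> FAULT, frames=[1,2] (faults so far: 2)
  step 2: ref 7 -> FAULT, evict 1, frames=[7,2] (faults so far: 3)
  step 3: ref 6 -> FAULT, evict 2, frames=[7,6] (faults so far: 4)
  step 4: ref 7 -> HIT, frames=[7,6] (faults so far: 4)
  step 5: ref 5 -> FAULT, evict 7, frames=[5,6] (faults so far: 5)
  step 6: ref 2 -> FAULT, evict 6, frames=[5,2] (faults so far: 6)
  step 7: ref 7 -> FAULT, evict 5, frames=[7,2] (faults so far: 7)
  step 8: ref 7 -> HIT, frames=[7,2] (faults so far: 7)
  step 9: ref 5 -> FAULT, evict 2, frames=[7,5] (faults so far: 8)
  step 10: ref 7 -> HIT, frames=[7,5] (faults so far: 8)
  step 11: ref 4 -> FAULT, evict 7, frames=[4,5] (faults so far: 9)
  step 12: ref 1 -> FAULT, evict 5, frames=[4,1] (faults so far: 10)
  step 13: ref 4 -> HIT, frames=[4,1] (faults so far: 10)
  step 14: ref 1 -> HIT, frames=[4,1] (faults so far: 10)
  step 15: ref 4 -> HIT, frames=[4,1] (faults so far: 10)
  FIFO total faults: 10
--- LRU ---
  step 0: ref 1 -> FAULT, frames=[1,-] (faults so far: 1)
  step 1: ref 2 -> FAULT, frames=[1,2] (faults so far: 2)
  step 2: ref 7 -> FAULT, evict 1, frames=[7,2] (faults so far: 3)
  step 3: ref 6 -> FAULT, evict 2, frames=[7,6] (faults so far: 4)
  step 4: ref 7 -> HIT, frames=[7,6] (faults so far: 4)
  step 5: ref 5 -> FAULT, evict 6, frames=[7,5] (faults so far: 5)
  step 6: ref 2 -> FAULT, evict 7, frames=[2,5] (faults so far: 6)
  step 7: ref 7 -> FAULT, evict 5, frames=[2,7] (faults so far: 7)
  step 8: ref 7 -> HIT, frames=[2,7] (faults so far: 7)
  step 9: ref 5 -> FAULT, evict 2, frames=[5,7] (faults so far: 8)
  step 10: ref 7 -> HIT, frames=[5,7] (faults so far: 8)
  step 11: ref 4 -> FAULT, evict 5, frames=[4,7] (faults so far: 9)
  step 12: ref 1 -> FAULT, evict 7, frames=[4,1] (faults so far: 10)
  step 13: ref 4 -> HIT, frames=[4,1] (faults so far: 10)
  step 14: ref 1 -> HIT, frames=[4,1] (faults so far: 10)
  step 15: ref 4 -> HIT, frames=[4,1] (faults so far: 10)
  LRU total faults: 10
--- Optimal ---
  step 0: ref 1 -> FAULT, frames=[1,-] (faults so far: 1)
  step 1: ref 2 -> FAULT, frames=[1,2] (faults so far: 2)
  step 2: ref 7 -> FAULT, evict 1, frames=[7,2] (faults so far: 3)
  step 3: ref 6 -> FAULT, evict 2, frames=[7,6] (faults so far: 4)
  step 4: ref 7 -> HIT, frames=[7,6] (faults so far: 4)
  step 5: ref 5 -> FAULT, evict 6, frames=[7,5] (faults so far: 5)
  step 6: ref 2 -> FAULT, evict 5, frames=[7,2] (faults so far: 6)
  step 7: ref 7 -> HIT, frames=[7,2] (faults so far: 6)
  step 8: ref 7 -> HIT, frames=[7,2] (faults so far: 6)
  step 9: ref 5 -> FAULT, evict 2, frames=[7,5] (faults so far: 7)
  step 10: ref 7 -> HIT, frames=[7,5] (faults so far: 7)
  step 11: ref 4 -> FAULT, evict 5, frames=[7,4] (faults so far: 8)
  step 12: ref 1 -> FAULT, evict 7, frames=[1,4] (faults so far: 9)
  step 13: ref 4 -> HIT, frames=[1,4] (faults so far: 9)
  step 14: ref 1 -> HIT, frames=[1,4] (faults so far: 9)
  step 15: ref 4 -> HIT, frames=[1,4] (faults so far: 9)
  Optimal total faults: 9

Answer: 10 10 9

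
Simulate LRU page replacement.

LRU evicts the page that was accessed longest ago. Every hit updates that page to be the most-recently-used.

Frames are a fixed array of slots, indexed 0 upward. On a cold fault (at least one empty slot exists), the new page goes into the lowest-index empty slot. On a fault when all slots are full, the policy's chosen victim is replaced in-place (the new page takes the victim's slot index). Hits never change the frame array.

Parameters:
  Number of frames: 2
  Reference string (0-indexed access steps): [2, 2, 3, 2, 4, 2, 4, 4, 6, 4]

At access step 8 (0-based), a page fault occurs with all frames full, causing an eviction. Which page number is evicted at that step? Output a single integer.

Answer: 2

Derivation:
Step 0: ref 2 -> FAULT, frames=[2,-]
Step 1: ref 2 -> HIT, frames=[2,-]
Step 2: ref 3 -> FAULT, frames=[2,3]
Step 3: ref 2 -> HIT, frames=[2,3]
Step 4: ref 4 -> FAULT, evict 3, frames=[2,4]
Step 5: ref 2 -> HIT, frames=[2,4]
Step 6: ref 4 -> HIT, frames=[2,4]
Step 7: ref 4 -> HIT, frames=[2,4]
Step 8: ref 6 -> FAULT, evict 2, frames=[6,4]
At step 8: evicted page 2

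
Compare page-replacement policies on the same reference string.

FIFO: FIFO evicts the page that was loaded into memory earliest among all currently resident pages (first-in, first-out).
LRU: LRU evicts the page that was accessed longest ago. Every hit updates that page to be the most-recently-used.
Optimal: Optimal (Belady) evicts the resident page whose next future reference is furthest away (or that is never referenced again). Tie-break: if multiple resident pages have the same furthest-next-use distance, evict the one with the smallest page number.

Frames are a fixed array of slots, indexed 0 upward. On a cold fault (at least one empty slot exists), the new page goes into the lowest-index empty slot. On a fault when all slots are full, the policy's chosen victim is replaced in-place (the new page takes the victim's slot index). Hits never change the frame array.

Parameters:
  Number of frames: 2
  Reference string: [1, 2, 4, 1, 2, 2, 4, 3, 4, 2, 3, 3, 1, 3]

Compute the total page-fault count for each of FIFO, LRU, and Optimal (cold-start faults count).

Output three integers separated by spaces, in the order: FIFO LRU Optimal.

--- FIFO ---
  step 0: ref 1 -> FAULT, frames=[1,-] (faults so far: 1)
  step 1: ref 2 -> FAULT, frames=[1,2] (faults so far: 2)
  step 2: ref 4 -> FAULT, evict 1, frames=[4,2] (faults so far: 3)
  step 3: ref 1 -> FAULT, evict 2, frames=[4,1] (faults so far: 4)
  step 4: ref 2 -> FAULT, evict 4, frames=[2,1] (faults so far: 5)
  step 5: ref 2 -> HIT, frames=[2,1] (faults so far: 5)
  step 6: ref 4 -> FAULT, evict 1, frames=[2,4] (faults so far: 6)
  step 7: ref 3 -> FAULT, evict 2, frames=[3,4] (faults so far: 7)
  step 8: ref 4 -> HIT, frames=[3,4] (faults so far: 7)
  step 9: ref 2 -> FAULT, evict 4, frames=[3,2] (faults so far: 8)
  step 10: ref 3 -> HIT, frames=[3,2] (faults so far: 8)
  step 11: ref 3 -> HIT, frames=[3,2] (faults so far: 8)
  step 12: ref 1 -> FAULT, evict 3, frames=[1,2] (faults so far: 9)
  step 13: ref 3 -> FAULT, evict 2, frames=[1,3] (faults so far: 10)
  FIFO total faults: 10
--- LRU ---
  step 0: ref 1 -> FAULT, frames=[1,-] (faults so far: 1)
  step 1: ref 2 -> FAULT, frames=[1,2] (faults so far: 2)
  step 2: ref 4 -> FAULT, evict 1, frames=[4,2] (faults so far: 3)
  step 3: ref 1 -> FAULT, evict 2, frames=[4,1] (faults so far: 4)
  step 4: ref 2 -> FAULT, evict 4, frames=[2,1] (faults so far: 5)
  step 5: ref 2 -> HIT, frames=[2,1] (faults so far: 5)
  step 6: ref 4 -> FAULT, evict 1, frames=[2,4] (faults so far: 6)
  step 7: ref 3 -> FAULT, evict 2, frames=[3,4] (faults so far: 7)
  step 8: ref 4 -> HIT, frames=[3,4] (faults so far: 7)
  step 9: ref 2 -> FAULT, evict 3, frames=[2,4] (faults so far: 8)
  step 10: ref 3 -> FAULT, evict 4, frames=[2,3] (faults so far: 9)
  step 11: ref 3 -> HIT, frames=[2,3] (faults so far: 9)
  step 12: ref 1 -> FAULT, evict 2, frames=[1,3] (faults so far: 10)
  step 13: ref 3 -> HIT, frames=[1,3] (faults so far: 10)
  LRU total faults: 10
--- Optimal ---
  step 0: ref 1 -> FAULT, frames=[1,-] (faults so far: 1)
  step 1: ref 2 -> FAULT, frames=[1,2] (faults so far: 2)
  step 2: ref 4 -> FAULT, evict 2, frames=[1,4] (faults so far: 3)
  step 3: ref 1 -> HIT, frames=[1,4] (faults so far: 3)
  step 4: ref 2 -> FAULT, evict 1, frames=[2,4] (faults so far: 4)
  step 5: ref 2 -> HIT, frames=[2,4] (faults so far: 4)
  step 6: ref 4 -> HIT, frames=[2,4] (faults so far: 4)
  step 7: ref 3 -> FAULT, evict 2, frames=[3,4] (faults so far: 5)
  step 8: ref 4 -> HIT, frames=[3,4] (faults so far: 5)
  step 9: ref 2 -> FAULT, evict 4, frames=[3,2] (faults so far: 6)
  step 10: ref 3 -> HIT, frames=[3,2] (faults so far: 6)
  step 11: ref 3 -> HIT, frames=[3,2] (faults so far: 6)
  step 12: ref 1 -> FAULT, evict 2, frames=[3,1] (faults so far: 7)
  step 13: ref 3 -> HIT, frames=[3,1] (faults so far: 7)
  Optimal total faults: 7

Answer: 10 10 7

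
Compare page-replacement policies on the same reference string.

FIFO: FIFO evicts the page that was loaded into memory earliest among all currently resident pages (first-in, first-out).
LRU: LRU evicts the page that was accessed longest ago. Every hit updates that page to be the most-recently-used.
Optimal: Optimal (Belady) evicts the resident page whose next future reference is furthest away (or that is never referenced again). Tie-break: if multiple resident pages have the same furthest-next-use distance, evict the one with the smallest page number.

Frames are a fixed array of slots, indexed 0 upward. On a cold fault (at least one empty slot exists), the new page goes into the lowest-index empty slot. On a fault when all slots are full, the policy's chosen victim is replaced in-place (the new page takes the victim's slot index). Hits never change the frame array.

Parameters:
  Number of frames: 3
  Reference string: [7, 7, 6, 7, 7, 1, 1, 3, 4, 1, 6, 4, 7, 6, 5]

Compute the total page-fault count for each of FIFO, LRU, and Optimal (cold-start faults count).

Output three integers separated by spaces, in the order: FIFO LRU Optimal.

--- FIFO ---
  step 0: ref 7 -> FAULT, frames=[7,-,-] (faults so far: 1)
  step 1: ref 7 -> HIT, frames=[7,-,-] (faults so far: 1)
  step 2: ref 6 -> FAULT, frames=[7,6,-] (faults so far: 2)
  step 3: ref 7 -> HIT, frames=[7,6,-] (faults so far: 2)
  step 4: ref 7 -> HIT, frames=[7,6,-] (faults so far: 2)
  step 5: ref 1 -> FAULT, frames=[7,6,1] (faults so far: 3)
  step 6: ref 1 -> HIT, frames=[7,6,1] (faults so far: 3)
  step 7: ref 3 -> FAULT, evict 7, frames=[3,6,1] (faults so far: 4)
  step 8: ref 4 -> FAULT, evict 6, frames=[3,4,1] (faults so far: 5)
  step 9: ref 1 -> HIT, frames=[3,4,1] (faults so far: 5)
  step 10: ref 6 -> FAULT, evict 1, frames=[3,4,6] (faults so far: 6)
  step 11: ref 4 -> HIT, frames=[3,4,6] (faults so far: 6)
  step 12: ref 7 -> FAULT, evict 3, frames=[7,4,6] (faults so far: 7)
  step 13: ref 6 -> HIT, frames=[7,4,6] (faults so far: 7)
  step 14: ref 5 -> FAULT, evict 4, frames=[7,5,6] (faults so far: 8)
  FIFO total faults: 8
--- LRU ---
  step 0: ref 7 -> FAULT, frames=[7,-,-] (faults so far: 1)
  step 1: ref 7 -> HIT, frames=[7,-,-] (faults so far: 1)
  step 2: ref 6 -> FAULT, frames=[7,6,-] (faults so far: 2)
  step 3: ref 7 -> HIT, frames=[7,6,-] (faults so far: 2)
  step 4: ref 7 -> HIT, frames=[7,6,-] (faults so far: 2)
  step 5: ref 1 -> FAULT, frames=[7,6,1] (faults so far: 3)
  step 6: ref 1 -> HIT, frames=[7,6,1] (faults so far: 3)
  step 7: ref 3 -> FAULT, evict 6, frames=[7,3,1] (faults so far: 4)
  step 8: ref 4 -> FAULT, evict 7, frames=[4,3,1] (faults so far: 5)
  step 9: ref 1 -> HIT, frames=[4,3,1] (faults so far: 5)
  step 10: ref 6 -> FAULT, evict 3, frames=[4,6,1] (faults so far: 6)
  step 11: ref 4 -> HIT, frames=[4,6,1] (faults so far: 6)
  step 12: ref 7 -> FAULT, evict 1, frames=[4,6,7] (faults so far: 7)
  step 13: ref 6 -> HIT, frames=[4,6,7] (faults so far: 7)
  step 14: ref 5 -> FAULT, evict 4, frames=[5,6,7] (faults so far: 8)
  LRU total faults: 8
--- Optimal ---
  step 0: ref 7 -> FAULT, frames=[7,-,-] (faults so far: 1)
  step 1: ref 7 -> HIT, frames=[7,-,-] (faults so far: 1)
  step 2: ref 6 -> FAULT, frames=[7,6,-] (faults so far: 2)
  step 3: ref 7 -> HIT, frames=[7,6,-] (faults so far: 2)
  step 4: ref 7 -> HIT, frames=[7,6,-] (faults so far: 2)
  step 5: ref 1 -> FAULT, frames=[7,6,1] (faults so far: 3)
  step 6: ref 1 -> HIT, frames=[7,6,1] (faults so far: 3)
  step 7: ref 3 -> FAULT, evict 7, frames=[3,6,1] (faults so far: 4)
  step 8: ref 4 -> FAULT, evict 3, frames=[4,6,1] (faults so far: 5)
  step 9: ref 1 -> HIT, frames=[4,6,1] (faults so far: 5)
  step 10: ref 6 -> HIT, frames=[4,6,1] (faults so far: 5)
  step 11: ref 4 -> HIT, frames=[4,6,1] (faults so far: 5)
  step 12: ref 7 -> FAULT, evict 1, frames=[4,6,7] (faults so far: 6)
  step 13: ref 6 -> HIT, frames=[4,6,7] (faults so far: 6)
  step 14: ref 5 -> FAULT, evict 4, frames=[5,6,7] (faults so far: 7)
  Optimal total faults: 7

Answer: 8 8 7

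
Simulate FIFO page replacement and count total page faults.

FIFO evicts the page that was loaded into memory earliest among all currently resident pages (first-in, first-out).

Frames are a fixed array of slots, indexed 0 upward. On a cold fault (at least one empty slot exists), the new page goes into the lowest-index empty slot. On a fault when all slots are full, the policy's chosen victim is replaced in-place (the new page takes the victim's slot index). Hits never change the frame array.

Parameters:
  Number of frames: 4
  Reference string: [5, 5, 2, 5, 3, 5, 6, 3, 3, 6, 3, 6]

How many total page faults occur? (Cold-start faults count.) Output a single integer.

Answer: 4

Derivation:
Step 0: ref 5 → FAULT, frames=[5,-,-,-]
Step 1: ref 5 → HIT, frames=[5,-,-,-]
Step 2: ref 2 → FAULT, frames=[5,2,-,-]
Step 3: ref 5 → HIT, frames=[5,2,-,-]
Step 4: ref 3 → FAULT, frames=[5,2,3,-]
Step 5: ref 5 → HIT, frames=[5,2,3,-]
Step 6: ref 6 → FAULT, frames=[5,2,3,6]
Step 7: ref 3 → HIT, frames=[5,2,3,6]
Step 8: ref 3 → HIT, frames=[5,2,3,6]
Step 9: ref 6 → HIT, frames=[5,2,3,6]
Step 10: ref 3 → HIT, frames=[5,2,3,6]
Step 11: ref 6 → HIT, frames=[5,2,3,6]
Total faults: 4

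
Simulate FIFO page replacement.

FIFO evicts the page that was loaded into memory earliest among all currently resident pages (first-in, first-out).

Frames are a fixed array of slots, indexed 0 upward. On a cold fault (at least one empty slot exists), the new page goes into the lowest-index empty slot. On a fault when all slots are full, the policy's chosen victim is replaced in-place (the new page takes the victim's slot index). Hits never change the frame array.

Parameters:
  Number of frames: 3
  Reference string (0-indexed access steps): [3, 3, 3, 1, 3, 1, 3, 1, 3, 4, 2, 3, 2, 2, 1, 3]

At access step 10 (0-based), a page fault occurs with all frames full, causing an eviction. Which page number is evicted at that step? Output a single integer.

Answer: 3

Derivation:
Step 0: ref 3 -> FAULT, frames=[3,-,-]
Step 1: ref 3 -> HIT, frames=[3,-,-]
Step 2: ref 3 -> HIT, frames=[3,-,-]
Step 3: ref 1 -> FAULT, frames=[3,1,-]
Step 4: ref 3 -> HIT, frames=[3,1,-]
Step 5: ref 1 -> HIT, frames=[3,1,-]
Step 6: ref 3 -> HIT, frames=[3,1,-]
Step 7: ref 1 -> HIT, frames=[3,1,-]
Step 8: ref 3 -> HIT, frames=[3,1,-]
Step 9: ref 4 -> FAULT, frames=[3,1,4]
Step 10: ref 2 -> FAULT, evict 3, frames=[2,1,4]
At step 10: evicted page 3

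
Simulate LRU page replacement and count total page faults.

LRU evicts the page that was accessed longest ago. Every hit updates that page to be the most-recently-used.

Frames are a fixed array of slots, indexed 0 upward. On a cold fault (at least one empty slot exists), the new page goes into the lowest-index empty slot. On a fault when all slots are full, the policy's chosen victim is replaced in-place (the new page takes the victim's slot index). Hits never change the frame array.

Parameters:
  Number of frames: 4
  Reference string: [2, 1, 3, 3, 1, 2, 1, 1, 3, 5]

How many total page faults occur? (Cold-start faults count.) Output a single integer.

Step 0: ref 2 → FAULT, frames=[2,-,-,-]
Step 1: ref 1 → FAULT, frames=[2,1,-,-]
Step 2: ref 3 → FAULT, frames=[2,1,3,-]
Step 3: ref 3 → HIT, frames=[2,1,3,-]
Step 4: ref 1 → HIT, frames=[2,1,3,-]
Step 5: ref 2 → HIT, frames=[2,1,3,-]
Step 6: ref 1 → HIT, frames=[2,1,3,-]
Step 7: ref 1 → HIT, frames=[2,1,3,-]
Step 8: ref 3 → HIT, frames=[2,1,3,-]
Step 9: ref 5 → FAULT, frames=[2,1,3,5]
Total faults: 4

Answer: 4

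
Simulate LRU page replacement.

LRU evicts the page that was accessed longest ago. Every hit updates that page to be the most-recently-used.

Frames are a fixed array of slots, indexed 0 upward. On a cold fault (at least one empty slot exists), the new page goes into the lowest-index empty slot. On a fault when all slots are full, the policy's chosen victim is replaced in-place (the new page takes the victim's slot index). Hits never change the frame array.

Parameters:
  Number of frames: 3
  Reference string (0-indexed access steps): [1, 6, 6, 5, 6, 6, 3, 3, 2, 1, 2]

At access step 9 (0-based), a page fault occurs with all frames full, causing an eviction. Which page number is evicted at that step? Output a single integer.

Step 0: ref 1 -> FAULT, frames=[1,-,-]
Step 1: ref 6 -> FAULT, frames=[1,6,-]
Step 2: ref 6 -> HIT, frames=[1,6,-]
Step 3: ref 5 -> FAULT, frames=[1,6,5]
Step 4: ref 6 -> HIT, frames=[1,6,5]
Step 5: ref 6 -> HIT, frames=[1,6,5]
Step 6: ref 3 -> FAULT, evict 1, frames=[3,6,5]
Step 7: ref 3 -> HIT, frames=[3,6,5]
Step 8: ref 2 -> FAULT, evict 5, frames=[3,6,2]
Step 9: ref 1 -> FAULT, evict 6, frames=[3,1,2]
At step 9: evicted page 6

Answer: 6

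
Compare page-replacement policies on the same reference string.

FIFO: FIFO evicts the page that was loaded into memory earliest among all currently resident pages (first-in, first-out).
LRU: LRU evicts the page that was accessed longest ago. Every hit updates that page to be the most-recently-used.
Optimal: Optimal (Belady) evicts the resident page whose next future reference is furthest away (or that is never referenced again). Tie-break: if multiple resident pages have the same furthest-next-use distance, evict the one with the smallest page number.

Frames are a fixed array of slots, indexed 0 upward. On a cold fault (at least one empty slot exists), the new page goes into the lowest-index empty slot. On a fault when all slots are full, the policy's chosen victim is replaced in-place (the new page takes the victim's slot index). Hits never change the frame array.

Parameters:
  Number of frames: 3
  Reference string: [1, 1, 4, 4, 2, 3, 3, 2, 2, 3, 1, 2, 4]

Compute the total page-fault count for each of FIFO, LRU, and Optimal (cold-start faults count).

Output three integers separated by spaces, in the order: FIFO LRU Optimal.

Answer: 6 6 5

Derivation:
--- FIFO ---
  step 0: ref 1 -> FAULT, frames=[1,-,-] (faults so far: 1)
  step 1: ref 1 -> HIT, frames=[1,-,-] (faults so far: 1)
  step 2: ref 4 -> FAULT, frames=[1,4,-] (faults so far: 2)
  step 3: ref 4 -> HIT, frames=[1,4,-] (faults so far: 2)
  step 4: ref 2 -> FAULT, frames=[1,4,2] (faults so far: 3)
  step 5: ref 3 -> FAULT, evict 1, frames=[3,4,2] (faults so far: 4)
  step 6: ref 3 -> HIT, frames=[3,4,2] (faults so far: 4)
  step 7: ref 2 -> HIT, frames=[3,4,2] (faults so far: 4)
  step 8: ref 2 -> HIT, frames=[3,4,2] (faults so far: 4)
  step 9: ref 3 -> HIT, frames=[3,4,2] (faults so far: 4)
  step 10: ref 1 -> FAULT, evict 4, frames=[3,1,2] (faults so far: 5)
  step 11: ref 2 -> HIT, frames=[3,1,2] (faults so far: 5)
  step 12: ref 4 -> FAULT, evict 2, frames=[3,1,4] (faults so far: 6)
  FIFO total faults: 6
--- LRU ---
  step 0: ref 1 -> FAULT, frames=[1,-,-] (faults so far: 1)
  step 1: ref 1 -> HIT, frames=[1,-,-] (faults so far: 1)
  step 2: ref 4 -> FAULT, frames=[1,4,-] (faults so far: 2)
  step 3: ref 4 -> HIT, frames=[1,4,-] (faults so far: 2)
  step 4: ref 2 -> FAULT, frames=[1,4,2] (faults so far: 3)
  step 5: ref 3 -> FAULT, evict 1, frames=[3,4,2] (faults so far: 4)
  step 6: ref 3 -> HIT, frames=[3,4,2] (faults so far: 4)
  step 7: ref 2 -> HIT, frames=[3,4,2] (faults so far: 4)
  step 8: ref 2 -> HIT, frames=[3,4,2] (faults so far: 4)
  step 9: ref 3 -> HIT, frames=[3,4,2] (faults so far: 4)
  step 10: ref 1 -> FAULT, evict 4, frames=[3,1,2] (faults so far: 5)
  step 11: ref 2 -> HIT, frames=[3,1,2] (faults so far: 5)
  step 12: ref 4 -> FAULT, evict 3, frames=[4,1,2] (faults so far: 6)
  LRU total faults: 6
--- Optimal ---
  step 0: ref 1 -> FAULT, frames=[1,-,-] (faults so far: 1)
  step 1: ref 1 -> HIT, frames=[1,-,-] (faults so far: 1)
  step 2: ref 4 -> FAULT, frames=[1,4,-] (faults so far: 2)
  step 3: ref 4 -> HIT, frames=[1,4,-] (faults so far: 2)
  step 4: ref 2 -> FAULT, frames=[1,4,2] (faults so far: 3)
  step 5: ref 3 -> FAULT, evict 4, frames=[1,3,2] (faults so far: 4)
  step 6: ref 3 -> HIT, frames=[1,3,2] (faults so far: 4)
  step 7: ref 2 -> HIT, frames=[1,3,2] (faults so far: 4)
  step 8: ref 2 -> HIT, frames=[1,3,2] (faults so far: 4)
  step 9: ref 3 -> HIT, frames=[1,3,2] (faults so far: 4)
  step 10: ref 1 -> HIT, frames=[1,3,2] (faults so far: 4)
  step 11: ref 2 -> HIT, frames=[1,3,2] (faults so far: 4)
  step 12: ref 4 -> FAULT, evict 1, frames=[4,3,2] (faults so far: 5)
  Optimal total faults: 5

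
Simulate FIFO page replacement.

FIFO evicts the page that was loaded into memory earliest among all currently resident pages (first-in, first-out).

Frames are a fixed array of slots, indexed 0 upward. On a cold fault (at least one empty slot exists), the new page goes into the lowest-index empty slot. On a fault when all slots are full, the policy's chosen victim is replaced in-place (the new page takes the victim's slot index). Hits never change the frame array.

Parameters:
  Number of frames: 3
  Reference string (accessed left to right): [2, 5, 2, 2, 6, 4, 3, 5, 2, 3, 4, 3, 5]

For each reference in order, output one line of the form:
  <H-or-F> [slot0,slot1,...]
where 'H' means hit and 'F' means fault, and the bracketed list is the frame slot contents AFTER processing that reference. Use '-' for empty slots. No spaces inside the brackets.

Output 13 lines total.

F [2,-,-]
F [2,5,-]
H [2,5,-]
H [2,5,-]
F [2,5,6]
F [4,5,6]
F [4,3,6]
F [4,3,5]
F [2,3,5]
H [2,3,5]
F [2,4,5]
F [2,4,3]
F [5,4,3]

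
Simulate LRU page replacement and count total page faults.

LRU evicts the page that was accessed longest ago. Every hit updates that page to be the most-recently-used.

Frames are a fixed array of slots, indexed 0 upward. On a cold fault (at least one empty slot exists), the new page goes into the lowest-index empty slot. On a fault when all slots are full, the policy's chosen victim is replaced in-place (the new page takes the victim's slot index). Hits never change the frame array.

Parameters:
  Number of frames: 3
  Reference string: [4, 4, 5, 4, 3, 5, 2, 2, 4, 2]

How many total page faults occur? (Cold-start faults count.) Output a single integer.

Answer: 5

Derivation:
Step 0: ref 4 → FAULT, frames=[4,-,-]
Step 1: ref 4 → HIT, frames=[4,-,-]
Step 2: ref 5 → FAULT, frames=[4,5,-]
Step 3: ref 4 → HIT, frames=[4,5,-]
Step 4: ref 3 → FAULT, frames=[4,5,3]
Step 5: ref 5 → HIT, frames=[4,5,3]
Step 6: ref 2 → FAULT (evict 4), frames=[2,5,3]
Step 7: ref 2 → HIT, frames=[2,5,3]
Step 8: ref 4 → FAULT (evict 3), frames=[2,5,4]
Step 9: ref 2 → HIT, frames=[2,5,4]
Total faults: 5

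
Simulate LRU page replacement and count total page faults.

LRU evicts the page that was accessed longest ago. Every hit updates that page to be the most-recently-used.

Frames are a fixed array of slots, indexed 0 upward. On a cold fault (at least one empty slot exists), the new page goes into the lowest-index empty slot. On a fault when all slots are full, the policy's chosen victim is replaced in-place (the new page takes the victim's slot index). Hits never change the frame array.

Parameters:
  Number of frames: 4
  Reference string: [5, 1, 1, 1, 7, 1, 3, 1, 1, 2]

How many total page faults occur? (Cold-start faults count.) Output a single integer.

Answer: 5

Derivation:
Step 0: ref 5 → FAULT, frames=[5,-,-,-]
Step 1: ref 1 → FAULT, frames=[5,1,-,-]
Step 2: ref 1 → HIT, frames=[5,1,-,-]
Step 3: ref 1 → HIT, frames=[5,1,-,-]
Step 4: ref 7 → FAULT, frames=[5,1,7,-]
Step 5: ref 1 → HIT, frames=[5,1,7,-]
Step 6: ref 3 → FAULT, frames=[5,1,7,3]
Step 7: ref 1 → HIT, frames=[5,1,7,3]
Step 8: ref 1 → HIT, frames=[5,1,7,3]
Step 9: ref 2 → FAULT (evict 5), frames=[2,1,7,3]
Total faults: 5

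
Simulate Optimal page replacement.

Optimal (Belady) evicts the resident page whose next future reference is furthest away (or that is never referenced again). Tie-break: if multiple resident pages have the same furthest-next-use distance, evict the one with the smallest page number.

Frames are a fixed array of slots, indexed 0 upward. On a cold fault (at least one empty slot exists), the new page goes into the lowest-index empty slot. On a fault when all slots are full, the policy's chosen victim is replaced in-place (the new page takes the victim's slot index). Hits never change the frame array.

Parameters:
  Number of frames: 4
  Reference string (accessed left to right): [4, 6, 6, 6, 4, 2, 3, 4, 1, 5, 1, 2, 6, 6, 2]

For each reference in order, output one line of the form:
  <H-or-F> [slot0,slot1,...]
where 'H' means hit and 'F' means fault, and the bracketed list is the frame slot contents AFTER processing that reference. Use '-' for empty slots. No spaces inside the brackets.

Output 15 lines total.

F [4,-,-,-]
F [4,6,-,-]
H [4,6,-,-]
H [4,6,-,-]
H [4,6,-,-]
F [4,6,2,-]
F [4,6,2,3]
H [4,6,2,3]
F [4,6,2,1]
F [5,6,2,1]
H [5,6,2,1]
H [5,6,2,1]
H [5,6,2,1]
H [5,6,2,1]
H [5,6,2,1]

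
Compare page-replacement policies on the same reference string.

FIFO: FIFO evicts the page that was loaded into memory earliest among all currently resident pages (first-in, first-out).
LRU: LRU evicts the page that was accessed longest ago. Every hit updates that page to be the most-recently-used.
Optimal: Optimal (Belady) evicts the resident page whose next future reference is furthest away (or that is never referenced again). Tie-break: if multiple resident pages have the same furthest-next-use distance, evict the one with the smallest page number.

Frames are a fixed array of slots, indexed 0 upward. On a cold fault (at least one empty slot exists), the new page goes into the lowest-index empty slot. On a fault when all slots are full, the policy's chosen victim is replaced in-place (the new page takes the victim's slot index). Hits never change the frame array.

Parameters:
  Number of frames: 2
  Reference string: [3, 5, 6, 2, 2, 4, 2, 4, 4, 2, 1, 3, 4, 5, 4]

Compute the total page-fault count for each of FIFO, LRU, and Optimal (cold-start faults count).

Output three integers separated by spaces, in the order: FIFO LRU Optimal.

Answer: 9 9 8

Derivation:
--- FIFO ---
  step 0: ref 3 -> FAULT, frames=[3,-] (faults so far: 1)
  step 1: ref 5 -> FAULT, frames=[3,5] (faults so far: 2)
  step 2: ref 6 -> FAULT, evict 3, frames=[6,5] (faults so far: 3)
  step 3: ref 2 -> FAULT, evict 5, frames=[6,2] (faults so far: 4)
  step 4: ref 2 -> HIT, frames=[6,2] (faults so far: 4)
  step 5: ref 4 -> FAULT, evict 6, frames=[4,2] (faults so far: 5)
  step 6: ref 2 -> HIT, frames=[4,2] (faults so far: 5)
  step 7: ref 4 -> HIT, frames=[4,2] (faults so far: 5)
  step 8: ref 4 -> HIT, frames=[4,2] (faults so far: 5)
  step 9: ref 2 -> HIT, frames=[4,2] (faults so far: 5)
  step 10: ref 1 -> FAULT, evict 2, frames=[4,1] (faults so far: 6)
  step 11: ref 3 -> FAULT, evict 4, frames=[3,1] (faults so far: 7)
  step 12: ref 4 -> FAULT, evict 1, frames=[3,4] (faults so far: 8)
  step 13: ref 5 -> FAULT, evict 3, frames=[5,4] (faults so far: 9)
  step 14: ref 4 -> HIT, frames=[5,4] (faults so far: 9)
  FIFO total faults: 9
--- LRU ---
  step 0: ref 3 -> FAULT, frames=[3,-] (faults so far: 1)
  step 1: ref 5 -> FAULT, frames=[3,5] (faults so far: 2)
  step 2: ref 6 -> FAULT, evict 3, frames=[6,5] (faults so far: 3)
  step 3: ref 2 -> FAULT, evict 5, frames=[6,2] (faults so far: 4)
  step 4: ref 2 -> HIT, frames=[6,2] (faults so far: 4)
  step 5: ref 4 -> FAULT, evict 6, frames=[4,2] (faults so far: 5)
  step 6: ref 2 -> HIT, frames=[4,2] (faults so far: 5)
  step 7: ref 4 -> HIT, frames=[4,2] (faults so far: 5)
  step 8: ref 4 -> HIT, frames=[4,2] (faults so far: 5)
  step 9: ref 2 -> HIT, frames=[4,2] (faults so far: 5)
  step 10: ref 1 -> FAULT, evict 4, frames=[1,2] (faults so far: 6)
  step 11: ref 3 -> FAULT, evict 2, frames=[1,3] (faults so far: 7)
  step 12: ref 4 -> FAULT, evict 1, frames=[4,3] (faults so far: 8)
  step 13: ref 5 -> FAULT, evict 3, frames=[4,5] (faults so far: 9)
  step 14: ref 4 -> HIT, frames=[4,5] (faults so far: 9)
  LRU total faults: 9
--- Optimal ---
  step 0: ref 3 -> FAULT, frames=[3,-] (faults so far: 1)
  step 1: ref 5 -> FAULT, frames=[3,5] (faults so far: 2)
  step 2: ref 6 -> FAULT, evict 5, frames=[3,6] (faults so far: 3)
  step 3: ref 2 -> FAULT, evict 6, frames=[3,2] (faults so far: 4)
  step 4: ref 2 -> HIT, frames=[3,2] (faults so far: 4)
  step 5: ref 4 -> FAULT, evict 3, frames=[4,2] (faults so far: 5)
  step 6: ref 2 -> HIT, frames=[4,2] (faults so far: 5)
  step 7: ref 4 -> HIT, frames=[4,2] (faults so far: 5)
  step 8: ref 4 -> HIT, frames=[4,2] (faults so far: 5)
  step 9: ref 2 -> HIT, frames=[4,2] (faults so far: 5)
  step 10: ref 1 -> FAULT, evict 2, frames=[4,1] (faults so far: 6)
  step 11: ref 3 -> FAULT, evict 1, frames=[4,3] (faults so far: 7)
  step 12: ref 4 -> HIT, frames=[4,3] (faults so far: 7)
  step 13: ref 5 -> FAULT, evict 3, frames=[4,5] (faults so far: 8)
  step 14: ref 4 -> HIT, frames=[4,5] (faults so far: 8)
  Optimal total faults: 8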